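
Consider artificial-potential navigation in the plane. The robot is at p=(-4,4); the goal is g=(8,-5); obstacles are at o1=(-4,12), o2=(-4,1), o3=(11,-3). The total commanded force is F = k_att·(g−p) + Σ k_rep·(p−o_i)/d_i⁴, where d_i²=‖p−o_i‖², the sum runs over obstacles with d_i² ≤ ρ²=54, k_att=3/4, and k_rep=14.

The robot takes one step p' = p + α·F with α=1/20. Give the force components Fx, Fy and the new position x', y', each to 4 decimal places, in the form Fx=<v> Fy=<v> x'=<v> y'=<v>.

F_att = 3/4·(g−p) = 3/4·(12,-9) = (9.0000,-6.7500)
o1: d²=64 > ρ²=54 → inactive
o2: d²=9 ≤ ρ²=54; F_rep = 14·(0,3)/9² = (0.0000,0.5185)
o3: d²=274 > ρ²=54 → inactive
F = F_att + ΣF_rep = (9.0000,-6.2315)
p' = p + 1/20·F = (-3.5500,3.6884)

Fx=9.0000 Fy=-6.2315 x'=-3.5500 y'=3.6884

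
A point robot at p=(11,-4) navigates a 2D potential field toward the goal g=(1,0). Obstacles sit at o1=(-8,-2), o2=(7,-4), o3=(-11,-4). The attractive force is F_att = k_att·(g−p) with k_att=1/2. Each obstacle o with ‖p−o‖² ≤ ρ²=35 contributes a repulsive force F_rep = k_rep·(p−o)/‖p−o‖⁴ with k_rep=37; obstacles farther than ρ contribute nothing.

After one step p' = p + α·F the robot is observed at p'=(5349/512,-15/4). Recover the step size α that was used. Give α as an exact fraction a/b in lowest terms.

α = 1/8

F_att = 1/2·(g−p) = 1/2·(-10,4) = (-5.0000,2.0000)
o1: d²=365 > ρ²=35 → inactive
o2: d²=16 ≤ ρ²=35; F_rep = 37·(4,0)/16² = (0.5781,0.0000)
o3: d²=484 > ρ²=35 → inactive
F = F_att + ΣF_rep = (-4.4219,2.0000)
Δp = p'−p = (-0.5527,0.2500); α = Δx/Fx = (-283/512) / (-283/64) = 1/8
check: Δy/Fy = (1/4) / (2) = 1/8 ✓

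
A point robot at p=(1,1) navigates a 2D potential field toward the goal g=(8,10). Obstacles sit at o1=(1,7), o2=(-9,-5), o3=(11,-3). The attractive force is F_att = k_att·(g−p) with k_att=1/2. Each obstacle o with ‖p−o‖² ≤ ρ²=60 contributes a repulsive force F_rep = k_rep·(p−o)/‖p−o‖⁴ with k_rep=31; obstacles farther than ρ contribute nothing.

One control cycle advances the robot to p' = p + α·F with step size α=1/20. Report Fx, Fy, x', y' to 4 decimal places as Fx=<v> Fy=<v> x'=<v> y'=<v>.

Fx=3.5000 Fy=4.3565 x'=1.1750 y'=1.2178

F_att = 1/2·(g−p) = 1/2·(7,9) = (3.5000,4.5000)
o1: d²=36 ≤ ρ²=60; F_rep = 31·(0,-6)/36² = (0.0000,-0.1435)
o2: d²=136 > ρ²=60 → inactive
o3: d²=116 > ρ²=60 → inactive
F = F_att + ΣF_rep = (3.5000,4.3565)
p' = p + 1/20·F = (1.1750,1.2178)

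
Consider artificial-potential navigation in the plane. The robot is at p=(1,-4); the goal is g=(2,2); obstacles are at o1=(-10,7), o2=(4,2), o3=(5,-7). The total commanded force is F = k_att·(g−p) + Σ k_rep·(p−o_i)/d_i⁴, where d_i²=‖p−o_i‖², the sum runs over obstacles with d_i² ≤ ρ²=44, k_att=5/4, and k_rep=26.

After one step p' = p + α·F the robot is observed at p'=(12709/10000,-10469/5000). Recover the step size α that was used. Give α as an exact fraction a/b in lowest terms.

α = 1/4

F_att = 5/4·(g−p) = 5/4·(1,6) = (1.2500,7.5000)
o1: d²=242 > ρ²=44 → inactive
o2: d²=45 > ρ²=44 → inactive
o3: d²=25 ≤ ρ²=44; F_rep = 26·(-4,3)/25² = (-0.1664,0.1248)
F = F_att + ΣF_rep = (1.0836,7.6248)
Δp = p'−p = (0.2709,1.9062); α = Δx/Fx = (2709/10000) / (2709/2500) = 1/4
check: Δy/Fy = (9531/5000) / (9531/1250) = 1/4 ✓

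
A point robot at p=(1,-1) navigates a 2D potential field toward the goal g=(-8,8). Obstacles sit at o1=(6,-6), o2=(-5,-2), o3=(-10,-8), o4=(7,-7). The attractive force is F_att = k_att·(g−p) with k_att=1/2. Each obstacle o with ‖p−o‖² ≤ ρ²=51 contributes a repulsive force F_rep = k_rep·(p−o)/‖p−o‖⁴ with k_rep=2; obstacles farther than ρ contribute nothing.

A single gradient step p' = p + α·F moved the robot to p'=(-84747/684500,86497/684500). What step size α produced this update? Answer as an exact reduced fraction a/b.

F_att = 1/2·(g−p) = 1/2·(-9,9) = (-4.5000,4.5000)
o1: d²=50 ≤ ρ²=51; F_rep = 2·(-5,5)/50² = (-0.0040,0.0040)
o2: d²=37 ≤ ρ²=51; F_rep = 2·(6,1)/37² = (0.0088,0.0015)
o3: d²=170 > ρ²=51 → inactive
o4: d²=72 > ρ²=51 → inactive
F = F_att + ΣF_rep = (-4.4952,4.5055)
Δp = p'−p = (-1.1238,1.1264); α = Δx/Fx = (-769247/684500) / (-769247/171125) = 1/4
check: Δy/Fy = (770997/684500) / (770997/171125) = 1/4 ✓

α = 1/4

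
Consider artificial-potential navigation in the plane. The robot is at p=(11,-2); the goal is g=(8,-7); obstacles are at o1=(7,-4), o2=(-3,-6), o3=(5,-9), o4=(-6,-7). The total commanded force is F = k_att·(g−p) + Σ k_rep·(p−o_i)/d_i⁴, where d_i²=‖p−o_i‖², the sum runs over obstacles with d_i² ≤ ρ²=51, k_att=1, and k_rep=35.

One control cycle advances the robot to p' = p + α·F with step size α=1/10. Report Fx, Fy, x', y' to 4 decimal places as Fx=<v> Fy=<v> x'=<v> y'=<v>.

F_att = 1·(g−p) = 1·(-3,-5) = (-3.0000,-5.0000)
o1: d²=20 ≤ ρ²=51; F_rep = 35·(4,2)/20² = (0.3500,0.1750)
o2: d²=212 > ρ²=51 → inactive
o3: d²=85 > ρ²=51 → inactive
o4: d²=314 > ρ²=51 → inactive
F = F_att + ΣF_rep = (-2.6500,-4.8250)
p' = p + 1/10·F = (10.7350,-2.4825)

Fx=-2.6500 Fy=-4.8250 x'=10.7350 y'=-2.4825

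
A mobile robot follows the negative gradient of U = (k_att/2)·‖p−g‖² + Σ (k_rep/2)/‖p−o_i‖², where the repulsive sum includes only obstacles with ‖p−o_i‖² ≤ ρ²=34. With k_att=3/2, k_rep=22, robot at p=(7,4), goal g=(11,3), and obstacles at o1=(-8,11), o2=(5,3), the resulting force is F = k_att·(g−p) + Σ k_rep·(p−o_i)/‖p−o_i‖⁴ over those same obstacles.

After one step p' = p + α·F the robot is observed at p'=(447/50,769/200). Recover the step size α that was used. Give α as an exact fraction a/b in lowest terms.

α = 1/4

F_att = 3/2·(g−p) = 3/2·(4,-1) = (6.0000,-1.5000)
o1: d²=274 > ρ²=34 → inactive
o2: d²=5 ≤ ρ²=34; F_rep = 22·(2,1)/5² = (1.7600,0.8800)
F = F_att + ΣF_rep = (7.7600,-0.6200)
Δp = p'−p = (1.9400,-0.1550); α = Δx/Fx = (97/50) / (194/25) = 1/4
check: Δy/Fy = (-31/200) / (-31/50) = 1/4 ✓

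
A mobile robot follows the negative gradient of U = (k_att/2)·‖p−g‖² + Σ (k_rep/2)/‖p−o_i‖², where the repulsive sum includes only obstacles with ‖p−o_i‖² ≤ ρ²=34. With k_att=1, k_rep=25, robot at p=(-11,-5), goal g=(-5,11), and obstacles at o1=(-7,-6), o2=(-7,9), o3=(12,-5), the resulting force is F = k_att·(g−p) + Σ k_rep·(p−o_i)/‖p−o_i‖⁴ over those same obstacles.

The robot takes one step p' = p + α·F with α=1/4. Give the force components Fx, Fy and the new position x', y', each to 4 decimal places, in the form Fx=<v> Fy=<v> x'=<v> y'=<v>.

Fx=5.6540 Fy=16.0865 x'=-9.5865 y'=-0.9784

F_att = 1·(g−p) = 1·(6,16) = (6.0000,16.0000)
o1: d²=17 ≤ ρ²=34; F_rep = 25·(-4,1)/17² = (-0.3460,0.0865)
o2: d²=212 > ρ²=34 → inactive
o3: d²=529 > ρ²=34 → inactive
F = F_att + ΣF_rep = (5.6540,16.0865)
p' = p + 1/4·F = (-9.5865,-0.9784)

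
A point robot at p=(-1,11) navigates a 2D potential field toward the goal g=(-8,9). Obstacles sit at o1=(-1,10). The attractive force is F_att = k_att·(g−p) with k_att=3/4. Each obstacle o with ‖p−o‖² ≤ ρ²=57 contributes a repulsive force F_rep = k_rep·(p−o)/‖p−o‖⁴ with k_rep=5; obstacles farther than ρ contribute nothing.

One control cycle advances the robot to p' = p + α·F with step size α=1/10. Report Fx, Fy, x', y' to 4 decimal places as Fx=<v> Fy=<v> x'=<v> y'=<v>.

Fx=-5.2500 Fy=3.5000 x'=-1.5250 y'=11.3500

F_att = 3/4·(g−p) = 3/4·(-7,-2) = (-5.2500,-1.5000)
o1: d²=1 ≤ ρ²=57; F_rep = 5·(0,1)/1² = (0.0000,5.0000)
F = F_att + ΣF_rep = (-5.2500,3.5000)
p' = p + 1/10·F = (-1.5250,11.3500)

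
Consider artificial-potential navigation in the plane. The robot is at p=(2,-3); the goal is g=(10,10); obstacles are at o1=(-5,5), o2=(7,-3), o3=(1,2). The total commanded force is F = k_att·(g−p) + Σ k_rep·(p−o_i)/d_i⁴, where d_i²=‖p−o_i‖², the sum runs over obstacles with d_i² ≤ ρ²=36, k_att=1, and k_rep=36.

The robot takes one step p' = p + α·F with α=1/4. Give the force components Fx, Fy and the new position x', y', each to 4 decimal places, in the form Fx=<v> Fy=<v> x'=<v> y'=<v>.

F_att = 1·(g−p) = 1·(8,13) = (8.0000,13.0000)
o1: d²=113 > ρ²=36 → inactive
o2: d²=25 ≤ ρ²=36; F_rep = 36·(-5,0)/25² = (-0.2880,0.0000)
o3: d²=26 ≤ ρ²=36; F_rep = 36·(1,-5)/26² = (0.0533,-0.2663)
F = F_att + ΣF_rep = (7.7653,12.7337)
p' = p + 1/4·F = (3.9413,0.1834)

Fx=7.7653 Fy=12.7337 x'=3.9413 y'=0.1834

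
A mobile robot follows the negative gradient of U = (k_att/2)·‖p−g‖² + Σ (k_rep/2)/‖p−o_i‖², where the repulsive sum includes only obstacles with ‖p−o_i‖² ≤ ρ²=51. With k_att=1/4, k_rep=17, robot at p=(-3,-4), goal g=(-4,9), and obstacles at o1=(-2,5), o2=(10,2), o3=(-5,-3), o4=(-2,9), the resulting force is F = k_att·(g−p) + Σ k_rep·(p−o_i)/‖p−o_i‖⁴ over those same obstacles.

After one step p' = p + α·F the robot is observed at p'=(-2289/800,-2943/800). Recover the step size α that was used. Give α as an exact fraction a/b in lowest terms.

α = 1/8

F_att = 1/4·(g−p) = 1/4·(-1,13) = (-0.2500,3.2500)
o1: d²=82 > ρ²=51 → inactive
o2: d²=205 > ρ²=51 → inactive
o3: d²=5 ≤ ρ²=51; F_rep = 17·(2,-1)/5² = (1.3600,-0.6800)
o4: d²=170 > ρ²=51 → inactive
F = F_att + ΣF_rep = (1.1100,2.5700)
Δp = p'−p = (0.1388,0.3212); α = Δx/Fx = (111/800) / (111/100) = 1/8
check: Δy/Fy = (257/800) / (257/100) = 1/8 ✓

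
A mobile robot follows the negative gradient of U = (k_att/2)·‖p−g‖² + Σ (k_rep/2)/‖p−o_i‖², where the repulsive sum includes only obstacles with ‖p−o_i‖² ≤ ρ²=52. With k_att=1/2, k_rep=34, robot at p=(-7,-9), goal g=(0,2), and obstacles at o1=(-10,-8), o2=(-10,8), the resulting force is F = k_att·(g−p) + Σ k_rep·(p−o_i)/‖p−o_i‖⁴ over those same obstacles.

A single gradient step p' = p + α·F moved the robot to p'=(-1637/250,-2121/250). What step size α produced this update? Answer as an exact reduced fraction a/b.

α = 1/10

F_att = 1/2·(g−p) = 1/2·(7,11) = (3.5000,5.5000)
o1: d²=10 ≤ ρ²=52; F_rep = 34·(3,-1)/10² = (1.0200,-0.3400)
o2: d²=298 > ρ²=52 → inactive
F = F_att + ΣF_rep = (4.5200,5.1600)
Δp = p'−p = (0.4520,0.5160); α = Δx/Fx = (113/250) / (113/25) = 1/10
check: Δy/Fy = (129/250) / (129/25) = 1/10 ✓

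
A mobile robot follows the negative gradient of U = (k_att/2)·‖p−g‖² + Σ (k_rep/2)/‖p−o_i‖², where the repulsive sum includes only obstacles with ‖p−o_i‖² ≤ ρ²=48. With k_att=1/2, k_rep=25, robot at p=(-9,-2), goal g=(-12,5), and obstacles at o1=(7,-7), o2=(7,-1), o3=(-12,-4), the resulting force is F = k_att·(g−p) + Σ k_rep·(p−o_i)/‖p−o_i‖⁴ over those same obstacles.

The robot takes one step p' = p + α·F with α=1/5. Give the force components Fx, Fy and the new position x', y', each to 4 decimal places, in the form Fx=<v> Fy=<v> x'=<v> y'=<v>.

F_att = 1/2·(g−p) = 1/2·(-3,7) = (-1.5000,3.5000)
o1: d²=281 > ρ²=48 → inactive
o2: d²=257 > ρ²=48 → inactive
o3: d²=13 ≤ ρ²=48; F_rep = 25·(3,2)/13² = (0.4438,0.2959)
F = F_att + ΣF_rep = (-1.0562,3.7959)
p' = p + 1/5·F = (-9.2112,-1.2408)

Fx=-1.0562 Fy=3.7959 x'=-9.2112 y'=-1.2408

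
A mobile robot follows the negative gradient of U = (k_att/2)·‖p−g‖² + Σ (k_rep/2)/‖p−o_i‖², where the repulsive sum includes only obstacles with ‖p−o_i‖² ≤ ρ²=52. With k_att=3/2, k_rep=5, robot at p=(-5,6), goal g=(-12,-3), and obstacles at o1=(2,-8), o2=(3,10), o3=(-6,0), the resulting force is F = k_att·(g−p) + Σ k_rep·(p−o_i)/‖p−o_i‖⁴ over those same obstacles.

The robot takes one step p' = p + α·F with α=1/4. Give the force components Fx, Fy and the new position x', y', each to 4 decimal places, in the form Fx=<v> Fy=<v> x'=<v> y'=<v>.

Fx=-10.4963 Fy=-13.4781 x'=-7.6241 y'=2.6305

F_att = 3/2·(g−p) = 3/2·(-7,-9) = (-10.5000,-13.5000)
o1: d²=245 > ρ²=52 → inactive
o2: d²=80 > ρ²=52 → inactive
o3: d²=37 ≤ ρ²=52; F_rep = 5·(1,6)/37² = (0.0037,0.0219)
F = F_att + ΣF_rep = (-10.4963,-13.4781)
p' = p + 1/4·F = (-7.6241,2.6305)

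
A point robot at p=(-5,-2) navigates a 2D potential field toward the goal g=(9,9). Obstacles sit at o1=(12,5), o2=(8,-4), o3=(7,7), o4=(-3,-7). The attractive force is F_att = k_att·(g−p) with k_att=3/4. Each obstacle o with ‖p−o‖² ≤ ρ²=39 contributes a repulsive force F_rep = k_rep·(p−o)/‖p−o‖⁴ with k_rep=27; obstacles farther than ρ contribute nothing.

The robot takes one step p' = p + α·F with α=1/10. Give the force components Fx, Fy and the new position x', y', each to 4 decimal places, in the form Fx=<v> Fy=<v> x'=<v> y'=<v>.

F_att = 3/4·(g−p) = 3/4·(14,11) = (10.5000,8.2500)
o1: d²=338 > ρ²=39 → inactive
o2: d²=173 > ρ²=39 → inactive
o3: d²=225 > ρ²=39 → inactive
o4: d²=29 ≤ ρ²=39; F_rep = 27·(-2,5)/29² = (-0.0642,0.1605)
F = F_att + ΣF_rep = (10.4358,8.4105)
p' = p + 1/10·F = (-3.9564,-1.1589)

Fx=10.4358 Fy=8.4105 x'=-3.9564 y'=-1.1589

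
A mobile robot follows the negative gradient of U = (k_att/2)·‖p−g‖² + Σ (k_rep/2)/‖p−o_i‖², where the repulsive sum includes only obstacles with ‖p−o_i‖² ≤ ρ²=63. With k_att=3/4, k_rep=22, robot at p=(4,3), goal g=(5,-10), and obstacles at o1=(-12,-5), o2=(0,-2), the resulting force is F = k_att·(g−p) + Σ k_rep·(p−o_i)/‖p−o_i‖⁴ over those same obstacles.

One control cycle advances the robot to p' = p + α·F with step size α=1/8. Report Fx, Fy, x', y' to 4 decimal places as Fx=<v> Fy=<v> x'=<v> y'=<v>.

Fx=0.8023 Fy=-9.6846 x'=4.1003 y'=1.7894

F_att = 3/4·(g−p) = 3/4·(1,-13) = (0.7500,-9.7500)
o1: d²=320 > ρ²=63 → inactive
o2: d²=41 ≤ ρ²=63; F_rep = 22·(4,5)/41² = (0.0523,0.0654)
F = F_att + ΣF_rep = (0.8023,-9.6846)
p' = p + 1/8·F = (4.1003,1.7894)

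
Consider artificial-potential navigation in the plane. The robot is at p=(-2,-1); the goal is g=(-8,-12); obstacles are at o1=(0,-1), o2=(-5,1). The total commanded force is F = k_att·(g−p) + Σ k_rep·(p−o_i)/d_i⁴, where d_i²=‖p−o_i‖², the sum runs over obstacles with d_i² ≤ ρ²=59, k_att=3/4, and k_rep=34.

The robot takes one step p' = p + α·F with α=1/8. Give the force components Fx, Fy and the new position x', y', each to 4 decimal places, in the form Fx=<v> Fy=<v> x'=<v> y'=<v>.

Fx=-8.1464 Fy=-8.6524 x'=-3.0183 y'=-2.0815

F_att = 3/4·(g−p) = 3/4·(-6,-11) = (-4.5000,-8.2500)
o1: d²=4 ≤ ρ²=59; F_rep = 34·(-2,0)/4² = (-4.2500,0.0000)
o2: d²=13 ≤ ρ²=59; F_rep = 34·(3,-2)/13² = (0.6036,-0.4024)
F = F_att + ΣF_rep = (-8.1464,-8.6524)
p' = p + 1/8·F = (-3.0183,-2.0815)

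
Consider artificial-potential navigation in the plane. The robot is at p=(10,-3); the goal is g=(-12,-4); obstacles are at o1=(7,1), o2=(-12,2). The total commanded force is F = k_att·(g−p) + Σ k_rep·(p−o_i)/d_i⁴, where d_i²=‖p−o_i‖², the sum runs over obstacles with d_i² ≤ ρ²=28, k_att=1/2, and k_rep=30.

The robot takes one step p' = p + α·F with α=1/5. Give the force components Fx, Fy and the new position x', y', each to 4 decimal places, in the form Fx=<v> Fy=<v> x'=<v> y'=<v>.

F_att = 1/2·(g−p) = 1/2·(-22,-1) = (-11.0000,-0.5000)
o1: d²=25 ≤ ρ²=28; F_rep = 30·(3,-4)/25² = (0.1440,-0.1920)
o2: d²=509 > ρ²=28 → inactive
F = F_att + ΣF_rep = (-10.8560,-0.6920)
p' = p + 1/5·F = (7.8288,-3.1384)

Fx=-10.8560 Fy=-0.6920 x'=7.8288 y'=-3.1384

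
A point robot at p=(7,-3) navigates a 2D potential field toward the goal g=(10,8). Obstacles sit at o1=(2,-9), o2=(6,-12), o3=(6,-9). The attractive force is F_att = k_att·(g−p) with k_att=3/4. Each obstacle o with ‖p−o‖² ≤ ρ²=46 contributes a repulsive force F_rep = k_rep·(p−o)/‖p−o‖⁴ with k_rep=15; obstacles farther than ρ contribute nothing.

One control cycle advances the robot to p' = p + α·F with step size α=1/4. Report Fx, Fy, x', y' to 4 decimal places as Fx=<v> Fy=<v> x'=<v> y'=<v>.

F_att = 3/4·(g−p) = 3/4·(3,11) = (2.2500,8.2500)
o1: d²=61 > ρ²=46 → inactive
o2: d²=82 > ρ²=46 → inactive
o3: d²=37 ≤ ρ²=46; F_rep = 15·(1,6)/37² = (0.0110,0.0657)
F = F_att + ΣF_rep = (2.2610,8.3157)
p' = p + 1/4·F = (7.5652,-0.9211)

Fx=2.2610 Fy=8.3157 x'=7.5652 y'=-0.9211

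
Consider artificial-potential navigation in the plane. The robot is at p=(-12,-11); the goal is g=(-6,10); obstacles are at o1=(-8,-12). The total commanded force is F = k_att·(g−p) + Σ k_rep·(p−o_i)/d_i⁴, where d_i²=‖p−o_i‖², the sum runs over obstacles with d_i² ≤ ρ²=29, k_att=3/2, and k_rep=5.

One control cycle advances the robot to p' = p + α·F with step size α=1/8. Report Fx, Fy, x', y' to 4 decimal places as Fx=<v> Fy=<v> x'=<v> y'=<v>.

Fx=8.9308 Fy=31.5173 x'=-10.8837 y'=-7.0603

F_att = 3/2·(g−p) = 3/2·(6,21) = (9.0000,31.5000)
o1: d²=17 ≤ ρ²=29; F_rep = 5·(-4,1)/17² = (-0.0692,0.0173)
F = F_att + ΣF_rep = (8.9308,31.5173)
p' = p + 1/8·F = (-10.8837,-7.0603)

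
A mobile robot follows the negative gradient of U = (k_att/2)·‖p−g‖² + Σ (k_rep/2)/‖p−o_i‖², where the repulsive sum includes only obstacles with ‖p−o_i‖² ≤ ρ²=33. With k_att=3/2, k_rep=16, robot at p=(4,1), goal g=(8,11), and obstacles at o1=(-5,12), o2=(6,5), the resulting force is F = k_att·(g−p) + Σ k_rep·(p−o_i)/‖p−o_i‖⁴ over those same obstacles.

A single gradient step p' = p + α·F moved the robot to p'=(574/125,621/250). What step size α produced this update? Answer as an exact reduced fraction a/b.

F_att = 3/2·(g−p) = 3/2·(4,10) = (6.0000,15.0000)
o1: d²=202 > ρ²=33 → inactive
o2: d²=20 ≤ ρ²=33; F_rep = 16·(-2,-4)/20² = (-0.0800,-0.1600)
F = F_att + ΣF_rep = (5.9200,14.8400)
Δp = p'−p = (0.5920,1.4840); α = Δx/Fx = (74/125) / (148/25) = 1/10
check: Δy/Fy = (371/250) / (371/25) = 1/10 ✓

α = 1/10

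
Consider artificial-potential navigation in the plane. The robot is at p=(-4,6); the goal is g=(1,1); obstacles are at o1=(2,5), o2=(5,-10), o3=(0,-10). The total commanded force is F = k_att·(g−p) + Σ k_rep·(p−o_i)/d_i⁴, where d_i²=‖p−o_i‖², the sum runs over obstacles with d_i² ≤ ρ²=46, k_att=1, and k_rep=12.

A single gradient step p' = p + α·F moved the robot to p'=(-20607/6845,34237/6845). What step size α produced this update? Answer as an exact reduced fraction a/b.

α = 1/5

F_att = 1·(g−p) = 1·(5,-5) = (5.0000,-5.0000)
o1: d²=37 ≤ ρ²=46; F_rep = 12·(-6,1)/37² = (-0.0526,0.0088)
o2: d²=337 > ρ²=46 → inactive
o3: d²=272 > ρ²=46 → inactive
F = F_att + ΣF_rep = (4.9474,-4.9912)
Δp = p'−p = (0.9895,-0.9982); α = Δx/Fx = (6773/6845) / (6773/1369) = 1/5
check: Δy/Fy = (-6833/6845) / (-6833/1369) = 1/5 ✓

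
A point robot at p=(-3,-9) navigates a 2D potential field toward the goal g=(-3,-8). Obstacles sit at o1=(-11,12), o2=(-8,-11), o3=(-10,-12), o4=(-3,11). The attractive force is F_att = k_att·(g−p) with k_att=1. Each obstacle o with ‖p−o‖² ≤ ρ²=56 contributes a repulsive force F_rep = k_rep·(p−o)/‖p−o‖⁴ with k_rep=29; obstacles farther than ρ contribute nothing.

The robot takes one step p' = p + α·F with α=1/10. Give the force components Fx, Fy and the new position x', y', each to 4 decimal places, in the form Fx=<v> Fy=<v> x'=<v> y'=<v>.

Fx=0.1724 Fy=1.0690 x'=-2.9828 y'=-8.8931

F_att = 1·(g−p) = 1·(0,1) = (0.0000,1.0000)
o1: d²=505 > ρ²=56 → inactive
o2: d²=29 ≤ ρ²=56; F_rep = 29·(5,2)/29² = (0.1724,0.0690)
o3: d²=58 > ρ²=56 → inactive
o4: d²=400 > ρ²=56 → inactive
F = F_att + ΣF_rep = (0.1724,1.0690)
p' = p + 1/10·F = (-2.9828,-8.8931)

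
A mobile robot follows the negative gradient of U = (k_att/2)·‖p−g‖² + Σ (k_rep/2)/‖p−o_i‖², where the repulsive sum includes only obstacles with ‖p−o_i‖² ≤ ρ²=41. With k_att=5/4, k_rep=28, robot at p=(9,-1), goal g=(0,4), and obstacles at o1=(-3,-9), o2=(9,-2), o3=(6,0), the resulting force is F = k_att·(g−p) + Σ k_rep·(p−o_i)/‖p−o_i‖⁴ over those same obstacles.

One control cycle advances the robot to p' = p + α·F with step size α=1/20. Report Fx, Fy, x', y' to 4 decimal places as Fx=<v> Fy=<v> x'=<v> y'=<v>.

Fx=-10.4100 Fy=33.9700 x'=8.4795 y'=0.6985

F_att = 5/4·(g−p) = 5/4·(-9,5) = (-11.2500,6.2500)
o1: d²=208 > ρ²=41 → inactive
o2: d²=1 ≤ ρ²=41; F_rep = 28·(0,1)/1² = (0.0000,28.0000)
o3: d²=10 ≤ ρ²=41; F_rep = 28·(3,-1)/10² = (0.8400,-0.2800)
F = F_att + ΣF_rep = (-10.4100,33.9700)
p' = p + 1/20·F = (8.4795,0.6985)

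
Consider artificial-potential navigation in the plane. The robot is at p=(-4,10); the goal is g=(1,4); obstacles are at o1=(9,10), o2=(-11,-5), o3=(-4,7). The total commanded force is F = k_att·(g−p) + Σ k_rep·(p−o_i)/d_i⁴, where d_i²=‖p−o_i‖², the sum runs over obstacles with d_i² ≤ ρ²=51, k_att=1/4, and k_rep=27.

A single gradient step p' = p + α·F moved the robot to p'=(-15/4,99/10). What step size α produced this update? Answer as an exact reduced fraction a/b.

F_att = 1/4·(g−p) = 1/4·(5,-6) = (1.2500,-1.5000)
o1: d²=169 > ρ²=51 → inactive
o2: d²=274 > ρ²=51 → inactive
o3: d²=9 ≤ ρ²=51; F_rep = 27·(0,3)/9² = (0.0000,1.0000)
F = F_att + ΣF_rep = (1.2500,-0.5000)
Δp = p'−p = (0.2500,-0.1000); α = Δx/Fx = (1/4) / (5/4) = 1/5
check: Δy/Fy = (-1/10) / (-1/2) = 1/5 ✓

α = 1/5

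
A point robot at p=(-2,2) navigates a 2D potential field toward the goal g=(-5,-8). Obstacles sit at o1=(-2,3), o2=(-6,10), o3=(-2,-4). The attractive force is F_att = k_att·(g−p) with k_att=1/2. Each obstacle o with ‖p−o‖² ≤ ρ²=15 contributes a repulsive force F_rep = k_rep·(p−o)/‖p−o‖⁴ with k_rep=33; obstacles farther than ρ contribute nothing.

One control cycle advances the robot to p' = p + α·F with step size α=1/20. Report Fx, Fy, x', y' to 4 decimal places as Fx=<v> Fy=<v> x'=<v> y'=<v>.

Fx=-1.5000 Fy=-38.0000 x'=-2.0750 y'=0.1000

F_att = 1/2·(g−p) = 1/2·(-3,-10) = (-1.5000,-5.0000)
o1: d²=1 ≤ ρ²=15; F_rep = 33·(0,-1)/1² = (0.0000,-33.0000)
o2: d²=80 > ρ²=15 → inactive
o3: d²=36 > ρ²=15 → inactive
F = F_att + ΣF_rep = (-1.5000,-38.0000)
p' = p + 1/20·F = (-2.0750,0.1000)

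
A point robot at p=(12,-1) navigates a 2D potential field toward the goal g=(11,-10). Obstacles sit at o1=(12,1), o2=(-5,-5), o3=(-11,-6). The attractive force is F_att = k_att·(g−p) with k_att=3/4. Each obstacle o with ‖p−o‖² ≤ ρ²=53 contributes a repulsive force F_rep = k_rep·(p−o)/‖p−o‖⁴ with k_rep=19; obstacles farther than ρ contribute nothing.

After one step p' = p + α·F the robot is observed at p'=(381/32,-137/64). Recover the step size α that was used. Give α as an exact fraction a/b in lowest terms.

α = 1/8

F_att = 3/4·(g−p) = 3/4·(-1,-9) = (-0.7500,-6.7500)
o1: d²=4 ≤ ρ²=53; F_rep = 19·(0,-2)/4² = (0.0000,-2.3750)
o2: d²=305 > ρ²=53 → inactive
o3: d²=554 > ρ²=53 → inactive
F = F_att + ΣF_rep = (-0.7500,-9.1250)
Δp = p'−p = (-0.0938,-1.1406); α = Δx/Fx = (-3/32) / (-3/4) = 1/8
check: Δy/Fy = (-73/64) / (-73/8) = 1/8 ✓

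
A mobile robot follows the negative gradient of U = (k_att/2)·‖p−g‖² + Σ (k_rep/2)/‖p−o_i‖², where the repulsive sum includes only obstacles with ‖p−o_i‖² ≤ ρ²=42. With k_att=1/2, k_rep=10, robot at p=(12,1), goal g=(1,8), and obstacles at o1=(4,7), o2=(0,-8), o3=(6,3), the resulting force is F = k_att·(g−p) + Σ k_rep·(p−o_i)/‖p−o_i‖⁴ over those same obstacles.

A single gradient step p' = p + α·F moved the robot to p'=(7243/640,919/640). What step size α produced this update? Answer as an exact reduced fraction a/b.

α = 1/8

F_att = 1/2·(g−p) = 1/2·(-11,7) = (-5.5000,3.5000)
o1: d²=100 > ρ²=42 → inactive
o2: d²=225 > ρ²=42 → inactive
o3: d²=40 ≤ ρ²=42; F_rep = 10·(6,-2)/40² = (0.0375,-0.0125)
F = F_att + ΣF_rep = (-5.4625,3.4875)
Δp = p'−p = (-0.6828,0.4359); α = Δx/Fx = (-437/640) / (-437/80) = 1/8
check: Δy/Fy = (279/640) / (279/80) = 1/8 ✓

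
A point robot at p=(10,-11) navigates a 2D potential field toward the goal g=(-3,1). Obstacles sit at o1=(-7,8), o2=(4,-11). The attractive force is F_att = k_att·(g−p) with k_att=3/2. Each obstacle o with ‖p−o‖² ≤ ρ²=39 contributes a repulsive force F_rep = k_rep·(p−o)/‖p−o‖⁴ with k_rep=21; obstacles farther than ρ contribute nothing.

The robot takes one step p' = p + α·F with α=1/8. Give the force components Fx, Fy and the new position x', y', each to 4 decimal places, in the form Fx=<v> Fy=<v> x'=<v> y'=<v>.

Fx=-19.4028 Fy=18.0000 x'=7.5747 y'=-8.7500

F_att = 3/2·(g−p) = 3/2·(-13,12) = (-19.5000,18.0000)
o1: d²=650 > ρ²=39 → inactive
o2: d²=36 ≤ ρ²=39; F_rep = 21·(6,0)/36² = (0.0972,0.0000)
F = F_att + ΣF_rep = (-19.4028,18.0000)
p' = p + 1/8·F = (7.5747,-8.7500)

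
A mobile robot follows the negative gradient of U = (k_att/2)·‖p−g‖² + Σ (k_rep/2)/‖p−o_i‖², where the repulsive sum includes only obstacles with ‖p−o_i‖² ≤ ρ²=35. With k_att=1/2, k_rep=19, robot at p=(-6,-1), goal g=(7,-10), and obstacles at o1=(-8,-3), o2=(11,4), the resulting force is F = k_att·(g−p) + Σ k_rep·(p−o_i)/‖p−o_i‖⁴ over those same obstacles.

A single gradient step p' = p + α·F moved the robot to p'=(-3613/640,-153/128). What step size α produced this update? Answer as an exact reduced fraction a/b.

F_att = 1/2·(g−p) = 1/2·(13,-9) = (6.5000,-4.5000)
o1: d²=8 ≤ ρ²=35; F_rep = 19·(2,2)/8² = (0.5938,0.5938)
o2: d²=314 > ρ²=35 → inactive
F = F_att + ΣF_rep = (7.0938,-3.9062)
Δp = p'−p = (0.3547,-0.1953); α = Δx/Fx = (227/640) / (227/32) = 1/20
check: Δy/Fy = (-25/128) / (-125/32) = 1/20 ✓

α = 1/20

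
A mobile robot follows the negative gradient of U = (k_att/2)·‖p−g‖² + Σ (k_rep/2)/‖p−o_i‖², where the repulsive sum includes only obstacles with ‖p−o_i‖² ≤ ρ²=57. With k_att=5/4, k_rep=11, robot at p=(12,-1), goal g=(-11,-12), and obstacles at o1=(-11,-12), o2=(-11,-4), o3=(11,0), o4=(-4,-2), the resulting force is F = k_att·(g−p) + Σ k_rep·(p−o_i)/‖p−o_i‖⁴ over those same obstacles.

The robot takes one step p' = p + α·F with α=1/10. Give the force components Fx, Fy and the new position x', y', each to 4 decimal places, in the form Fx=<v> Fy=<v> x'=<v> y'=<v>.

Fx=-26.0000 Fy=-16.5000 x'=9.4000 y'=-2.6500

F_att = 5/4·(g−p) = 5/4·(-23,-11) = (-28.7500,-13.7500)
o1: d²=650 > ρ²=57 → inactive
o2: d²=538 > ρ²=57 → inactive
o3: d²=2 ≤ ρ²=57; F_rep = 11·(1,-1)/2² = (2.7500,-2.7500)
o4: d²=257 > ρ²=57 → inactive
F = F_att + ΣF_rep = (-26.0000,-16.5000)
p' = p + 1/10·F = (9.4000,-2.6500)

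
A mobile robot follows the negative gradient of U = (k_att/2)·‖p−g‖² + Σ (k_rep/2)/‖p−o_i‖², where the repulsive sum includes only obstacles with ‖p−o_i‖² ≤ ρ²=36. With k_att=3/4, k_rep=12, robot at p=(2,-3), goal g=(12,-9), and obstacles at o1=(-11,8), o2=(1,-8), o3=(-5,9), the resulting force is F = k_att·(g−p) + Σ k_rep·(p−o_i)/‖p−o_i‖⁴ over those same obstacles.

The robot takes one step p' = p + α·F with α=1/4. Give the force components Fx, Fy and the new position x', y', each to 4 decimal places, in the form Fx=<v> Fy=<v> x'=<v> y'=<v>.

Fx=7.5178 Fy=-4.4112 x'=3.8794 y'=-4.1028

F_att = 3/4·(g−p) = 3/4·(10,-6) = (7.5000,-4.5000)
o1: d²=290 > ρ²=36 → inactive
o2: d²=26 ≤ ρ²=36; F_rep = 12·(1,5)/26² = (0.0178,0.0888)
o3: d²=193 > ρ²=36 → inactive
F = F_att + ΣF_rep = (7.5178,-4.4112)
p' = p + 1/4·F = (3.8794,-4.1028)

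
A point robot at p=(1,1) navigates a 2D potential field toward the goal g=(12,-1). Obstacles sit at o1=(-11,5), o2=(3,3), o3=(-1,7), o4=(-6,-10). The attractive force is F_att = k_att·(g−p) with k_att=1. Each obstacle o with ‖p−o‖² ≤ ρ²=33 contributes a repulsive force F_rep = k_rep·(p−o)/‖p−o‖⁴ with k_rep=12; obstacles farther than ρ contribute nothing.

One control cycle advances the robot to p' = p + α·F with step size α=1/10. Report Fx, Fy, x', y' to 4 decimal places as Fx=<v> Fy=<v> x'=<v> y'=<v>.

F_att = 1·(g−p) = 1·(11,-2) = (11.0000,-2.0000)
o1: d²=160 > ρ²=33 → inactive
o2: d²=8 ≤ ρ²=33; F_rep = 12·(-2,-2)/8² = (-0.3750,-0.3750)
o3: d²=40 > ρ²=33 → inactive
o4: d²=170 > ρ²=33 → inactive
F = F_att + ΣF_rep = (10.6250,-2.3750)
p' = p + 1/10·F = (2.0625,0.7625)

Fx=10.6250 Fy=-2.3750 x'=2.0625 y'=0.7625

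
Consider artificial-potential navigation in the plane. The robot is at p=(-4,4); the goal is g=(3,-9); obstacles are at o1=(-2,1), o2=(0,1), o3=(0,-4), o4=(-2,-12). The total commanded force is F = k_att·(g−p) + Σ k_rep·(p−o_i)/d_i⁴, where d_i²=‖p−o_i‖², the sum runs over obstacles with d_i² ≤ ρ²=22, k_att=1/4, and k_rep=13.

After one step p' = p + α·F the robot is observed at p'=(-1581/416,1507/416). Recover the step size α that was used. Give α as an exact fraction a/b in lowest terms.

α = 1/8

F_att = 1/4·(g−p) = 1/4·(7,-13) = (1.7500,-3.2500)
o1: d²=13 ≤ ρ²=22; F_rep = 13·(-2,3)/13² = (-0.1538,0.2308)
o2: d²=25 > ρ²=22 → inactive
o3: d²=80 > ρ²=22 → inactive
o4: d²=260 > ρ²=22 → inactive
F = F_att + ΣF_rep = (1.5962,-3.0192)
Δp = p'−p = (0.1995,-0.3774); α = Δx/Fx = (83/416) / (83/52) = 1/8
check: Δy/Fy = (-157/416) / (-157/52) = 1/8 ✓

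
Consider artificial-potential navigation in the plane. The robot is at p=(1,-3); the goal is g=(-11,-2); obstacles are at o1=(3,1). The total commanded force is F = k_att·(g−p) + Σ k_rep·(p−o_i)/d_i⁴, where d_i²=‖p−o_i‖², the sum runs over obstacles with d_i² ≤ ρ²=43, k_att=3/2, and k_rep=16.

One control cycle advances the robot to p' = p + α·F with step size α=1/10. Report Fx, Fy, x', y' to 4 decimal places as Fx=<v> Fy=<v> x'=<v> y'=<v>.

Fx=-18.0800 Fy=1.3400 x'=-0.8080 y'=-2.8660

F_att = 3/2·(g−p) = 3/2·(-12,1) = (-18.0000,1.5000)
o1: d²=20 ≤ ρ²=43; F_rep = 16·(-2,-4)/20² = (-0.0800,-0.1600)
F = F_att + ΣF_rep = (-18.0800,1.3400)
p' = p + 1/10·F = (-0.8080,-2.8660)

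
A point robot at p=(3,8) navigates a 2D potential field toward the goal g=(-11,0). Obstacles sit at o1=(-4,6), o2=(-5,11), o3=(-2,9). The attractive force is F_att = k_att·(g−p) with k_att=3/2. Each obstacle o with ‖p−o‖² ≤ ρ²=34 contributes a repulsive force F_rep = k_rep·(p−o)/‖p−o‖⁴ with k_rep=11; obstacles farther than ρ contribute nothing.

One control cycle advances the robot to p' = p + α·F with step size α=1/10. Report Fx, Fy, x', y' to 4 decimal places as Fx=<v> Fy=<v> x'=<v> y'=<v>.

Fx=-20.9186 Fy=-12.0163 x'=0.9081 y'=6.7984

F_att = 3/2·(g−p) = 3/2·(-14,-8) = (-21.0000,-12.0000)
o1: d²=53 > ρ²=34 → inactive
o2: d²=73 > ρ²=34 → inactive
o3: d²=26 ≤ ρ²=34; F_rep = 11·(5,-1)/26² = (0.0814,-0.0163)
F = F_att + ΣF_rep = (-20.9186,-12.0163)
p' = p + 1/10·F = (0.9081,6.7984)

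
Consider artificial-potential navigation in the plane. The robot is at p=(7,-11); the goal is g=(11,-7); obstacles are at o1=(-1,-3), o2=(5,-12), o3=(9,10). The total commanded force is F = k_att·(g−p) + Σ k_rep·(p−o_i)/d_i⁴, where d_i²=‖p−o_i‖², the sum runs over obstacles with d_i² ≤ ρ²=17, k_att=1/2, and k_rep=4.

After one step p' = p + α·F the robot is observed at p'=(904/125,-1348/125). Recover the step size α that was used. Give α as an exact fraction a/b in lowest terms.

α = 1/10

F_att = 1/2·(g−p) = 1/2·(4,4) = (2.0000,2.0000)
o1: d²=128 > ρ²=17 → inactive
o2: d²=5 ≤ ρ²=17; F_rep = 4·(2,1)/5² = (0.3200,0.1600)
o3: d²=445 > ρ²=17 → inactive
F = F_att + ΣF_rep = (2.3200,2.1600)
Δp = p'−p = (0.2320,0.2160); α = Δx/Fx = (29/125) / (58/25) = 1/10
check: Δy/Fy = (27/125) / (54/25) = 1/10 ✓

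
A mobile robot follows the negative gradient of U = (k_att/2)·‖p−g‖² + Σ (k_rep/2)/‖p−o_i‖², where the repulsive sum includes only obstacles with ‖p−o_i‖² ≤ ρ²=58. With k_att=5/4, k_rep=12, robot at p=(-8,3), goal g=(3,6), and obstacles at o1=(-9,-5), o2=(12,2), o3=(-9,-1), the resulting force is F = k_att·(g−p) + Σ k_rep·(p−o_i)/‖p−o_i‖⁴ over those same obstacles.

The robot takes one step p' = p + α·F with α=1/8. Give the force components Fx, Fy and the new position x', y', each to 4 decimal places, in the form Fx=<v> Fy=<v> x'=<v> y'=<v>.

F_att = 5/4·(g−p) = 5/4·(11,3) = (13.7500,3.7500)
o1: d²=65 > ρ²=58 → inactive
o2: d²=401 > ρ²=58 → inactive
o3: d²=17 ≤ ρ²=58; F_rep = 12·(1,4)/17² = (0.0415,0.1661)
F = F_att + ΣF_rep = (13.7915,3.9161)
p' = p + 1/8·F = (-6.2761,3.4895)

Fx=13.7915 Fy=3.9161 x'=-6.2761 y'=3.4895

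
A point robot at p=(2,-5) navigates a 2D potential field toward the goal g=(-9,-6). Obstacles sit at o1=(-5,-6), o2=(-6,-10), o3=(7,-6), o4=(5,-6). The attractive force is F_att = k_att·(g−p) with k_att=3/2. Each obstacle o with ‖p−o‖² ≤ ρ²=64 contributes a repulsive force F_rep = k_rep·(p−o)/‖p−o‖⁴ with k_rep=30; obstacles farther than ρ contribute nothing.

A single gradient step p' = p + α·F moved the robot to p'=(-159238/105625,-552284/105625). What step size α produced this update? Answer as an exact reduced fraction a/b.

α = 1/5

F_att = 3/2·(g−p) = 3/2·(-11,-1) = (-16.5000,-1.5000)
o1: d²=50 ≤ ρ²=64; F_rep = 30·(7,1)/50² = (0.0840,0.0120)
o2: d²=89 > ρ²=64 → inactive
o3: d²=26 ≤ ρ²=64; F_rep = 30·(-5,1)/26² = (-0.2219,0.0444)
o4: d²=10 ≤ ρ²=64; F_rep = 30·(-3,1)/10² = (-0.9000,0.3000)
F = F_att + ΣF_rep = (-17.5379,-1.1436)
Δp = p'−p = (-3.5076,-0.2287); α = Δx/Fx = (-370488/105625) / (-370488/21125) = 1/5
check: Δy/Fy = (-24159/105625) / (-24159/21125) = 1/5 ✓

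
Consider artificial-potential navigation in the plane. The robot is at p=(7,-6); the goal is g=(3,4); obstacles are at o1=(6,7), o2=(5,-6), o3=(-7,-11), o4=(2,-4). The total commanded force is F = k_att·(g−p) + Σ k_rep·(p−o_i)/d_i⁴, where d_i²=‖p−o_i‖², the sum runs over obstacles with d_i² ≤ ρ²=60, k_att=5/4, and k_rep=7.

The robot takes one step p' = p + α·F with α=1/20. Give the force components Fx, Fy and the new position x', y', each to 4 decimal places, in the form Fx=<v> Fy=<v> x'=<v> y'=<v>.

F_att = 5/4·(g−p) = 5/4·(-4,10) = (-5.0000,12.5000)
o1: d²=170 > ρ²=60 → inactive
o2: d²=4 ≤ ρ²=60; F_rep = 7·(2,0)/4² = (0.8750,0.0000)
o3: d²=221 > ρ²=60 → inactive
o4: d²=29 ≤ ρ²=60; F_rep = 7·(5,-2)/29² = (0.0416,-0.0166)
F = F_att + ΣF_rep = (-4.0834,12.4834)
p' = p + 1/20·F = (6.7958,-5.3758)

Fx=-4.0834 Fy=12.4834 x'=6.7958 y'=-5.3758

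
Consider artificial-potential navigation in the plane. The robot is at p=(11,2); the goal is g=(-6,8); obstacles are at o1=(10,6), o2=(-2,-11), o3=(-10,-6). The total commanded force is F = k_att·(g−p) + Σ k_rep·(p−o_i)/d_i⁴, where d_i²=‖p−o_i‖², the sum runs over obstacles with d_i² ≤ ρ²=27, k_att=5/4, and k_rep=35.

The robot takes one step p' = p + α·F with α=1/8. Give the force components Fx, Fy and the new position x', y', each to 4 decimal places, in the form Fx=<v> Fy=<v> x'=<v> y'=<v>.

Fx=-21.1289 Fy=7.0156 x'=8.3589 y'=2.8769

F_att = 5/4·(g−p) = 5/4·(-17,6) = (-21.2500,7.5000)
o1: d²=17 ≤ ρ²=27; F_rep = 35·(1,-4)/17² = (0.1211,-0.4844)
o2: d²=338 > ρ²=27 → inactive
o3: d²=505 > ρ²=27 → inactive
F = F_att + ΣF_rep = (-21.1289,7.0156)
p' = p + 1/8·F = (8.3589,2.8769)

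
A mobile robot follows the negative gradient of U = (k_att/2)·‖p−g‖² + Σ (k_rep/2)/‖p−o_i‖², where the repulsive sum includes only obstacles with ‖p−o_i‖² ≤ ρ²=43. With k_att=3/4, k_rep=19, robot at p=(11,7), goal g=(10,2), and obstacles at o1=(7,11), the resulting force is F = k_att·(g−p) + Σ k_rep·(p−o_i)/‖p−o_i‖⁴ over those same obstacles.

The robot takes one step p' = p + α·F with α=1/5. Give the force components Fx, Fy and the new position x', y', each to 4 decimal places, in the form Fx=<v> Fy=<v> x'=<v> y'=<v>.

F_att = 3/4·(g−p) = 3/4·(-1,-5) = (-0.7500,-3.7500)
o1: d²=32 ≤ ρ²=43; F_rep = 19·(4,-4)/32² = (0.0742,-0.0742)
F = F_att + ΣF_rep = (-0.6758,-3.8242)
p' = p + 1/5·F = (10.8648,6.2352)

Fx=-0.6758 Fy=-3.8242 x'=10.8648 y'=6.2352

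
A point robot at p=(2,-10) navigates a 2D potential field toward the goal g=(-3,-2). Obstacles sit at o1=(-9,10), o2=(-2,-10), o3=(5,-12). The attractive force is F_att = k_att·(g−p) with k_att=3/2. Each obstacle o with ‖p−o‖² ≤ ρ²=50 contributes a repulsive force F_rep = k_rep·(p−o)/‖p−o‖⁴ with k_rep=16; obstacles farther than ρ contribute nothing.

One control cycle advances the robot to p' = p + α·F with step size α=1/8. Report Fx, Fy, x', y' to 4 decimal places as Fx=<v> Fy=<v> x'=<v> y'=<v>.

Fx=-7.5340 Fy=12.1893 x'=1.0582 y'=-8.4763

F_att = 3/2·(g−p) = 3/2·(-5,8) = (-7.5000,12.0000)
o1: d²=521 > ρ²=50 → inactive
o2: d²=16 ≤ ρ²=50; F_rep = 16·(4,0)/16² = (0.2500,0.0000)
o3: d²=13 ≤ ρ²=50; F_rep = 16·(-3,2)/13² = (-0.2840,0.1893)
F = F_att + ΣF_rep = (-7.5340,12.1893)
p' = p + 1/8·F = (1.0582,-8.4763)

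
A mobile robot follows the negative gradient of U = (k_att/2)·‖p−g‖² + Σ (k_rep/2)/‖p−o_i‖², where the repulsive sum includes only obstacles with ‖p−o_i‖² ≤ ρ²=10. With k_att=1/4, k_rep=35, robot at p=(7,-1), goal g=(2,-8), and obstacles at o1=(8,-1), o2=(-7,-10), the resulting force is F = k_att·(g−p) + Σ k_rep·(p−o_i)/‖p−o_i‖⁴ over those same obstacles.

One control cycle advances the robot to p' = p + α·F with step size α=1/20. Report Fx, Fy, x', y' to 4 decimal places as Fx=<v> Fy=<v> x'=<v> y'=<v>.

Fx=-36.2500 Fy=-1.7500 x'=5.1875 y'=-1.0875

F_att = 1/4·(g−p) = 1/4·(-5,-7) = (-1.2500,-1.7500)
o1: d²=1 ≤ ρ²=10; F_rep = 35·(-1,0)/1² = (-35.0000,0.0000)
o2: d²=277 > ρ²=10 → inactive
F = F_att + ΣF_rep = (-36.2500,-1.7500)
p' = p + 1/20·F = (5.1875,-1.0875)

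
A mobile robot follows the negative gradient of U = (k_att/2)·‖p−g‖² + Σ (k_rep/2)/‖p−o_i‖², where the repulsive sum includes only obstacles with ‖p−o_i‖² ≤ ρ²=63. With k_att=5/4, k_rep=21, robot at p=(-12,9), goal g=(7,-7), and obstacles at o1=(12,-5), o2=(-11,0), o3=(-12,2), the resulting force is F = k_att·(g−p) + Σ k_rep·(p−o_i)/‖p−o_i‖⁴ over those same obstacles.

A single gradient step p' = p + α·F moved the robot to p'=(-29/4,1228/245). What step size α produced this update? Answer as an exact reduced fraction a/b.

α = 1/5

F_att = 5/4·(g−p) = 5/4·(19,-16) = (23.7500,-20.0000)
o1: d²=772 > ρ²=63 → inactive
o2: d²=82 > ρ²=63 → inactive
o3: d²=49 ≤ ρ²=63; F_rep = 21·(0,7)/49² = (0.0000,0.0612)
F = F_att + ΣF_rep = (23.7500,-19.9388)
Δp = p'−p = (4.7500,-3.9878); α = Δx/Fx = (19/4) / (95/4) = 1/5
check: Δy/Fy = (-977/245) / (-977/49) = 1/5 ✓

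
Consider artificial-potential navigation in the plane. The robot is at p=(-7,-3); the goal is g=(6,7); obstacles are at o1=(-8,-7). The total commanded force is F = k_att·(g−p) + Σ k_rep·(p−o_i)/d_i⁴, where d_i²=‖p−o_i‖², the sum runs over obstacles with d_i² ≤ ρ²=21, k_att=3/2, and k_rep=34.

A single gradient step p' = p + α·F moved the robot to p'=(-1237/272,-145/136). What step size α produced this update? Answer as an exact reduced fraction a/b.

F_att = 3/2·(g−p) = 3/2·(13,10) = (19.5000,15.0000)
o1: d²=17 ≤ ρ²=21; F_rep = 34·(1,4)/17² = (0.1176,0.4706)
F = F_att + ΣF_rep = (19.6176,15.4706)
Δp = p'−p = (2.4522,1.9338); α = Δx/Fx = (667/272) / (667/34) = 1/8
check: Δy/Fy = (263/136) / (263/17) = 1/8 ✓

α = 1/8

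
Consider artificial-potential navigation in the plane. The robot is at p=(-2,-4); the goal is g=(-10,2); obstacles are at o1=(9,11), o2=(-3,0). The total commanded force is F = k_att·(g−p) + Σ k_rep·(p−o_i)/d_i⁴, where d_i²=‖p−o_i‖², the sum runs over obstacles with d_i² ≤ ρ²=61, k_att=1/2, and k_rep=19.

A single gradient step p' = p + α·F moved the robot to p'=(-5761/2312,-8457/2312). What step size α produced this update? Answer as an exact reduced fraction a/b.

F_att = 1/2·(g−p) = 1/2·(-8,6) = (-4.0000,3.0000)
o1: d²=346 > ρ²=61 → inactive
o2: d²=17 ≤ ρ²=61; F_rep = 19·(1,-4)/17² = (0.0657,-0.2630)
F = F_att + ΣF_rep = (-3.9343,2.7370)
Δp = p'−p = (-0.4918,0.3421); α = Δx/Fx = (-1137/2312) / (-1137/289) = 1/8
check: Δy/Fy = (791/2312) / (791/289) = 1/8 ✓

α = 1/8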